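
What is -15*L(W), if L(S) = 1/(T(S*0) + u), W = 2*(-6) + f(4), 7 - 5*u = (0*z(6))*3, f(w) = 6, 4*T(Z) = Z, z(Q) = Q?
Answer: -75/7 ≈ -10.714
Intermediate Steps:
T(Z) = Z/4
u = 7/5 (u = 7/5 - 0*6*3/5 = 7/5 - 0*3 = 7/5 - 1/5*0 = 7/5 + 0 = 7/5 ≈ 1.4000)
W = -6 (W = 2*(-6) + 6 = -12 + 6 = -6)
L(S) = 5/7 (L(S) = 1/((S*0)/4 + 7/5) = 1/((1/4)*0 + 7/5) = 1/(0 + 7/5) = 1/(7/5) = 5/7)
-15*L(W) = -15*5/7 = -75/7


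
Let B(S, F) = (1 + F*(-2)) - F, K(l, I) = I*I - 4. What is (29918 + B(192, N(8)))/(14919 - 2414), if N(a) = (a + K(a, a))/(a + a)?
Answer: 23925/10004 ≈ 2.3915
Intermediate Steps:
K(l, I) = -4 + I**2 (K(l, I) = I**2 - 4 = -4 + I**2)
N(a) = (-4 + a + a**2)/(2*a) (N(a) = (a + (-4 + a**2))/(a + a) = (-4 + a + a**2)/((2*a)) = (-4 + a + a**2)*(1/(2*a)) = (-4 + a + a**2)/(2*a))
B(S, F) = 1 - 3*F (B(S, F) = (1 - 2*F) - F = 1 - 3*F)
(29918 + B(192, N(8)))/(14919 - 2414) = (29918 + (1 - 3*(-4 + 8 + 8**2)/(2*8)))/(14919 - 2414) = (29918 + (1 - 3*(-4 + 8 + 64)/(2*8)))/12505 = (29918 + (1 - 3*68/(2*8)))*(1/12505) = (29918 + (1 - 3*17/4))*(1/12505) = (29918 + (1 - 51/4))*(1/12505) = (29918 - 47/4)*(1/12505) = (119625/4)*(1/12505) = 23925/10004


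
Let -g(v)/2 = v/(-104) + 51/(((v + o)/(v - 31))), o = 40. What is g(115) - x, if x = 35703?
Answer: -288193891/8060 ≈ -35756.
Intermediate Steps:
g(v) = v/52 - 102*(-31 + v)/(40 + v) (g(v) = -2*(v/(-104) + 51/(((v + 40)/(v - 31)))) = -2*(v*(-1/104) + 51/(((40 + v)/(-31 + v)))) = -2*(-v/104 + 51/(((40 + v)/(-31 + v)))) = -2*(-v/104 + 51*((-31 + v)/(40 + v))) = -2*(-v/104 + 51*(-31 + v)/(40 + v)) = v/52 - 102*(-31 + v)/(40 + v))
g(115) - x = (164424 + 115**2 - 5264*115)/(52*(40 + 115)) - 1*35703 = (1/52)*(164424 + 13225 - 605360)/155 - 35703 = (1/52)*(1/155)*(-427711) - 35703 = -427711/8060 - 35703 = -288193891/8060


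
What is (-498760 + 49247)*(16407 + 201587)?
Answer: -97991136922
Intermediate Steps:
(-498760 + 49247)*(16407 + 201587) = -449513*217994 = -97991136922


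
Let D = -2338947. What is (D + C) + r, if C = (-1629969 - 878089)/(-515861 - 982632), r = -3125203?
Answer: -8187988017892/1498493 ≈ -5.4641e+6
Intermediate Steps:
C = 2508058/1498493 (C = -2508058/(-1498493) = -2508058*(-1/1498493) = 2508058/1498493 ≈ 1.6737)
(D + C) + r = (-2338947 + 2508058/1498493) - 3125203 = -3504893198813/1498493 - 3125203 = -8187988017892/1498493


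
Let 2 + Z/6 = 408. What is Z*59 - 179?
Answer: 143545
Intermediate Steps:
Z = 2436 (Z = -12 + 6*408 = -12 + 2448 = 2436)
Z*59 - 179 = 2436*59 - 179 = 143724 - 179 = 143545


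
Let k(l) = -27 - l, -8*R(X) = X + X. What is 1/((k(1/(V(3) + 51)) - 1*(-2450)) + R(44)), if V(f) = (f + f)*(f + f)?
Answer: 87/209843 ≈ 0.00041460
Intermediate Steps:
V(f) = 4*f**2 (V(f) = (2*f)*(2*f) = 4*f**2)
R(X) = -X/4 (R(X) = -(X + X)/8 = -X/4)
1/((k(1/(V(3) + 51)) - 1*(-2450)) + R(44)) = 1/(((-27 - 1/(4*3**2 + 51)) - 1*(-2450)) - 1/4*44) = 1/(((-27 - 1/(4*9 + 51)) + 2450) - 11) = 1/(((-27 - 1/(36 + 51)) + 2450) - 11) = 1/(((-27 - 1/87) + 2450) - 11) = 1/((-2350/87 + 2450) - 11) = 1/(210800/87 - 11) = 1/(209843/87) = 87/209843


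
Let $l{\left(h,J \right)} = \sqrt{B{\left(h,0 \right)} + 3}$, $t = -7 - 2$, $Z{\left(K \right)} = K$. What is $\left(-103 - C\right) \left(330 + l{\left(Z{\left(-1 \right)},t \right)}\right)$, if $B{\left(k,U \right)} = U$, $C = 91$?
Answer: $-64020 - 194 \sqrt{3} \approx -64356.0$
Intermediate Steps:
$t = -9$ ($t = -7 - 2 = -9$)
$l{\left(h,J \right)} = \sqrt{3}$ ($l{\left(h,J \right)} = \sqrt{0 + 3} = \sqrt{3}$)
$\left(-103 - C\right) \left(330 + l{\left(Z{\left(-1 \right)},t \right)}\right) = \left(-103 - 91\right) \left(330 + \sqrt{3}\right) = - 194 \left(330 + \sqrt{3}\right) = -64020 - 194 \sqrt{3}$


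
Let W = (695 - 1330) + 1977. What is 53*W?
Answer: 71126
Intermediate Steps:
W = 1342 (W = -635 + 1977 = 1342)
53*W = 53*1342 = 71126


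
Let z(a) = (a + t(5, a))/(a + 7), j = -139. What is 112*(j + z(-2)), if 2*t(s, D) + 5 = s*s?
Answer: -76944/5 ≈ -15389.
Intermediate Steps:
t(s, D) = -5/2 + s²/2 (t(s, D) = -5/2 + (s*s)/2 = -5/2 + s²/2)
z(a) = (10 + a)/(7 + a) (z(a) = (a + (-5/2 + (½)*5²))/(a + 7) = (a + (-5/2 + (½)*25))/(7 + a) = (a + (-5/2 + 25/2))/(7 + a) = (a + 10)/(7 + a) = (10 + a)/(7 + a))
112*(j + z(-2)) = 112*(-139 + (10 - 2)/(7 - 2)) = 112*(-139 + 8/5) = 112*(-687/5) = -76944/5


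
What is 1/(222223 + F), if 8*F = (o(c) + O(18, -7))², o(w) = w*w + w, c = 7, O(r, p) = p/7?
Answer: 8/1780809 ≈ 4.4923e-6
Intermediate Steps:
O(r, p) = p/7 (O(r, p) = p*(⅐) = p/7)
o(w) = w + w² (o(w) = w² + w = w + w²)
F = 3025/8 (F = (7*(1 + 7) + (⅐)*(-7))²/8 = (7*8 - 1)²/8 = (56 - 1)²/8 = (⅛)*55² = (⅛)*3025 = 3025/8 ≈ 378.13)
1/(222223 + F) = 1/(222223 + 3025/8) = 1/(1780809/8) = 8/1780809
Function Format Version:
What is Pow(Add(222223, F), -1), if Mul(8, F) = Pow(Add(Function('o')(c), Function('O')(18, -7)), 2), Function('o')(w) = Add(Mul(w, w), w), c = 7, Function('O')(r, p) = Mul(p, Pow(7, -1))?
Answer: Rational(8, 1780809) ≈ 4.4923e-6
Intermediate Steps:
Function('O')(r, p) = Mul(Rational(1, 7), p) (Function('O')(r, p) = Mul(p, Rational(1, 7)) = Mul(Rational(1, 7), p))
Function('o')(w) = Add(w, Pow(w, 2)) (Function('o')(w) = Add(Pow(w, 2), w) = Add(w, Pow(w, 2)))
F = Rational(3025, 8) (F = Mul(Rational(1, 8), Pow(Add(Mul(7, Add(1, 7)), Mul(Rational(1, 7), -7)), 2)) = Mul(Rational(1, 8), Pow(Add(Mul(7, 8), -1), 2)) = Mul(Rational(1, 8), Pow(Add(56, -1), 2)) = Mul(Rational(1, 8), Pow(55, 2)) = Mul(Rational(1, 8), 3025) = Rational(3025, 8) ≈ 378.13)
Pow(Add(222223, F), -1) = Pow(Add(222223, Rational(3025, 8)), -1) = Pow(Rational(1780809, 8), -1) = Rational(8, 1780809)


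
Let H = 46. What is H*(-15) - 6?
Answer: -696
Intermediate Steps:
H*(-15) - 6 = 46*(-15) - 6 = -690 - 6 = -696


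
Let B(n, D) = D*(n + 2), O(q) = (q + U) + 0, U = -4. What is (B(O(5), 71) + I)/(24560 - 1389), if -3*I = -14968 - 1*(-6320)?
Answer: 9287/69513 ≈ 0.13360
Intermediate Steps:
O(q) = -4 + q (O(q) = (q - 4) + 0 = (-4 + q) + 0 = -4 + q)
I = 8648/3 (I = -(-14968 - 1*(-6320))/3 = -(-14968 + 6320)/3 = -1/3*(-8648) = 8648/3 ≈ 2882.7)
B(n, D) = D*(2 + n)
(B(O(5), 71) + I)/(24560 - 1389) = (71*(2 + (-4 + 5)) + 8648/3)/(24560 - 1389) = (71*(2 + 1) + 8648/3)/23171 = (71*3 + 8648/3)*(1/23171) = (213 + 8648/3)*(1/23171) = (9287/3)*(1/23171) = 9287/69513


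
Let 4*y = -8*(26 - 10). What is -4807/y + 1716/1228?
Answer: 1489477/9824 ≈ 151.62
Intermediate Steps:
y = -32 (y = (-8*(26 - 10))/4 = (-8*16)/4 = (¼)*(-128) = -32)
-4807/y + 1716/1228 = -4807/(-32) + 1716/1228 = -4807*(-1/32) + 1716*(1/1228) = 4807/32 + 429/307 = 1489477/9824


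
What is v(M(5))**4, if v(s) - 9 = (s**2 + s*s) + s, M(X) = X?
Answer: 16777216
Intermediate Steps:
v(s) = 9 + s + 2*s**2 (v(s) = 9 + ((s**2 + s*s) + s) = 9 + ((s**2 + s**2) + s) = 9 + (2*s**2 + s) = 9 + (s + 2*s**2) = 9 + s + 2*s**2)
v(M(5))**4 = (9 + 5 + 2*5**2)**4 = (9 + 5 + 2*25)**4 = (9 + 5 + 50)**4 = 64**4 = 16777216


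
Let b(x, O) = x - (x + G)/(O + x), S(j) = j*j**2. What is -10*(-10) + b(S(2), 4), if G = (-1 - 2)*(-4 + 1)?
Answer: 1279/12 ≈ 106.58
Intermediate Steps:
G = 9 (G = -3*(-3) = 9)
S(j) = j**3
b(x, O) = x - (9 + x)/(O + x) (b(x, O) = x - (x + 9)/(O + x) = x - (9 + x)/(O + x))
-10*(-10) + b(S(2), 4) = -10*(-10) + (-9 + (2**3)**2 - 1*2**3 + 4*2**3)/(4 + 2**3) = 100 + (-9 + 8**2 - 1*8 + 4*8)/(4 + 8) = 100 + (-9 + 64 - 8 + 32)/12 = 100 + (1/12)*79 = 100 + 79/12 = 1279/12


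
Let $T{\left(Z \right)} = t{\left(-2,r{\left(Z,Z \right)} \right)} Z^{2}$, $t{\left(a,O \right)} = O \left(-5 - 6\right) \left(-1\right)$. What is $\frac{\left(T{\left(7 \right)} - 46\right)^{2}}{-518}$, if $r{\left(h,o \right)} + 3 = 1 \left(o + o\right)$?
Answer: $- \frac{935397}{14} \approx -66814.0$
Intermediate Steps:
$r{\left(h,o \right)} = -3 + 2 o$ ($r{\left(h,o \right)} = -3 + 1 \left(o + o\right) = -3 + 1 \cdot 2 o = -3 + 2 o$)
$t{\left(a,O \right)} = 11 O$ ($t{\left(a,O \right)} = O \left(-5 - 6\right) \left(-1\right) = O \left(-11\right) \left(-1\right) = - 11 O \left(-1\right) = 11 O$)
$T{\left(Z \right)} = Z^{2} \left(-33 + 22 Z\right)$ ($T{\left(Z \right)} = 11 \left(-3 + 2 Z\right) Z^{2} = \left(-33 + 22 Z\right) Z^{2} = Z^{2} \left(-33 + 22 Z\right)$)
$\frac{\left(T{\left(7 \right)} - 46\right)^{2}}{-518} = \frac{\left(7^{2} \left(-33 + 22 \cdot 7\right) - 46\right)^{2}}{-518} = - \frac{\left(49 \left(-33 + 154\right) - 46\right)^{2}}{518} = - \frac{\left(49 \cdot 121 - 46\right)^{2}}{518} = - \frac{\left(5929 - 46\right)^{2}}{518} = - \frac{5883^{2}}{518} = \left(- \frac{1}{518}\right) 34609689 = - \frac{935397}{14}$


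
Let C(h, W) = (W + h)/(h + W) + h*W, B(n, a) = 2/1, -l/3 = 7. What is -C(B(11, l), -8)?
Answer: 15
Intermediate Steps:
l = -21 (l = -3*7 = -21)
B(n, a) = 2 (B(n, a) = 2*1 = 2)
C(h, W) = 1 + W*h (C(h, W) = (W + h)/(W + h) + W*h = 1 + W*h)
-C(B(11, l), -8) = -(1 - 8*2) = -(1 - 16) = -1*(-15) = 15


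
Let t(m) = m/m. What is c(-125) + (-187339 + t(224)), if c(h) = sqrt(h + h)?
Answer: -187338 + 5*I*sqrt(10) ≈ -1.8734e+5 + 15.811*I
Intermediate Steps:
t(m) = 1
c(h) = sqrt(2)*sqrt(h) (c(h) = sqrt(2*h) = sqrt(2)*sqrt(h))
c(-125) + (-187339 + t(224)) = sqrt(2)*sqrt(-125) + (-187339 + 1) = sqrt(2)*(5*I*sqrt(5)) - 187338 = 5*I*sqrt(10) - 187338 = -187338 + 5*I*sqrt(10)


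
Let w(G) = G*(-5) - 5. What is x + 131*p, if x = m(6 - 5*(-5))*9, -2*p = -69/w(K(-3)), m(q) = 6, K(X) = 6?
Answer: -5259/70 ≈ -75.129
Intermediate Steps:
w(G) = -5 - 5*G (w(G) = -5*G - 5 = -5 - 5*G)
p = -69/70 (p = -(-69)/(2*(-5 - 5*6)) = -(-69)/(2*(-5 - 30)) = -(-69)/(2*(-35)) = -(-69)*(-1)/(2*35) = -½*69/35 = -69/70 ≈ -0.98571)
x = 54 (x = 6*9 = 54)
x + 131*p = 54 + 131*(-69/70) = 54 - 9039/70 = -5259/70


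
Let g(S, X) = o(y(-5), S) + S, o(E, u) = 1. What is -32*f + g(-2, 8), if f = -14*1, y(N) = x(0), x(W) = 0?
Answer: 447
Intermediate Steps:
y(N) = 0
g(S, X) = 1 + S
f = -14
-32*f + g(-2, 8) = -32*(-14) + (1 - 2) = 448 - 1 = 447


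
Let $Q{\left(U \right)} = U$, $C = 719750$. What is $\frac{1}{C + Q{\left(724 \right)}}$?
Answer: $\frac{1}{720474} \approx 1.388 \cdot 10^{-6}$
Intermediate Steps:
$\frac{1}{C + Q{\left(724 \right)}} = \frac{1}{719750 + 724} = \frac{1}{720474}$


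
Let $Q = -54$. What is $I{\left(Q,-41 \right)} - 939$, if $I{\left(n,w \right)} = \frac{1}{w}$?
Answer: $- \frac{38500}{41} \approx -939.02$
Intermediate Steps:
$I{\left(Q,-41 \right)} - 939 = \frac{1}{-41} - 939 = - \frac{1}{41} - 939 = - \frac{38500}{41}$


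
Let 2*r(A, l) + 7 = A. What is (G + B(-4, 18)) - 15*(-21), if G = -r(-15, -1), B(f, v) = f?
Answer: 322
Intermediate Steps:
r(A, l) = -7/2 + A/2
G = 11 (G = -(-7/2 + (1/2)*(-15)) = -(-7/2 - 15/2) = -1*(-11) = 11)
(G + B(-4, 18)) - 15*(-21) = (11 - 4) - 15*(-21) = 7 + 315 = 322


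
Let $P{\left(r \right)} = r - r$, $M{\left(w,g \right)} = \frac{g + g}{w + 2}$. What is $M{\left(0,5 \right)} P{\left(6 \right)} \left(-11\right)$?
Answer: $0$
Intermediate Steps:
$M{\left(w,g \right)} = \frac{2 g}{2 + w}$
$P{\left(r \right)} = 0$
$M{\left(0,5 \right)} P{\left(6 \right)} \left(-11\right) = 2 \cdot 5 \frac{1}{2 + 0} \cdot 0 \left(-11\right) = 2 \cdot 5 \cdot \frac{1}{2} \cdot 0 \left(-11\right) = 5 \cdot 0 \left(-11\right) = 0 \left(-11\right) = 0$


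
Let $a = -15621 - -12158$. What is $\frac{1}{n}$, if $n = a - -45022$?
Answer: $\frac{1}{41559} \approx 2.4062 \cdot 10^{-5}$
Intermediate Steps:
$a = -3463$ ($a = -15621 + 12158 = -3463$)
$n = 41559$ ($n = -3463 - -45022 = -3463 + 45022 = 41559$)
$\frac{1}{n} = \frac{1}{41559}$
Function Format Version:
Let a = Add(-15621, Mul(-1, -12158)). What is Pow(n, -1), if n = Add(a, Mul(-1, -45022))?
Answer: Rational(1, 41559) ≈ 2.4062e-5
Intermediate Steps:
a = -3463 (a = Add(-15621, 12158) = -3463)
n = 41559 (n = Add(-3463, Mul(-1, -45022)) = Add(-3463, 45022) = 41559)
Pow(n, -1) = Pow(41559, -1) = Rational(1, 41559)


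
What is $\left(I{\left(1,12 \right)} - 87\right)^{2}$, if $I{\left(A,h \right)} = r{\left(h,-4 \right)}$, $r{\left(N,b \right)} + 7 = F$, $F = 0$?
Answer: $8836$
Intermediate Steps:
$r{\left(N,b \right)} = -7$ ($r{\left(N,b \right)} = -7 + 0 = -7$)
$I{\left(A,h \right)} = -7$
$\left(I{\left(1,12 \right)} - 87\right)^{2} = \left(-7 - 87\right)^{2} = \left(-94\right)^{2} = 8836$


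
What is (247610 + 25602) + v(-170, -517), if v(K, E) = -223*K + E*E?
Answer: 578411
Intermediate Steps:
v(K, E) = E² - 223*K (v(K, E) = -223*K + E² = E² - 223*K)
(247610 + 25602) + v(-170, -517) = (247610 + 25602) + ((-517)² - 223*(-170)) = 273212 + (267289 + 37910) = 273212 + 305199 = 578411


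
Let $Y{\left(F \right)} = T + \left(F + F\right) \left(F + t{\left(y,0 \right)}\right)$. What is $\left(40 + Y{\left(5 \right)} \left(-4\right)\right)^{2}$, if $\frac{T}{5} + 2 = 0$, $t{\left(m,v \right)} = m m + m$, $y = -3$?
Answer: $129600$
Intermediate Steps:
$t{\left(m,v \right)} = m + m^{2}$ ($t{\left(m,v \right)} = m^{2} + m = m + m^{2}$)
$T = -10$ ($T = -10 + 5 \cdot 0 = -10 + 0 = -10$)
$Y{\left(F \right)} = -10 + 2 F \left(6 + F\right)$ ($Y{\left(F \right)} = -10 + \left(F + F\right) \left(F - 3 \left(1 - 3\right)\right) = -10 + 2 F \left(F - -6\right) = -10 + 2 F \left(F + 6\right) = -10 + 2 F \left(6 + F\right)$)
$\left(40 + Y{\left(5 \right)} \left(-4\right)\right)^{2} = \left(40 + \left(-10 + 2 \cdot 5^{2} + 12 \cdot 5\right) \left(-4\right)\right)^{2} = \left(40 + \left(-10 + 2 \cdot 25 + 60\right) \left(-4\right)\right)^{2} = \left(40 + \left(-10 + 50 + 60\right) \left(-4\right)\right)^{2} = \left(40 + 100 \left(-4\right)\right)^{2} = \left(40 - 400\right)^{2} = \left(-360\right)^{2} = 129600$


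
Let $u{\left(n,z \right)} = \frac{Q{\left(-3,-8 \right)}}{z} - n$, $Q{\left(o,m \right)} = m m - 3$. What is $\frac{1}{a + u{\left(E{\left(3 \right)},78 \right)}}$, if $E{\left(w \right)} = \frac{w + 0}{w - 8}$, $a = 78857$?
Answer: $\frac{390}{30754769} \approx 1.2681 \cdot 10^{-5}$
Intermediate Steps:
$E{\left(w \right)} = \frac{w}{-8 + w}$
$Q{\left(o,m \right)} = -3 + m^{2}$ ($Q{\left(o,m \right)} = m^{2} - 3 = -3 + m^{2}$)
$u{\left(n,z \right)} = - n + \frac{61}{z}$ ($u{\left(n,z \right)} = \frac{-3 + \left(-8\right)^{2}}{z} - n = \frac{-3 + 64}{z} - n = \frac{61}{z} - n = - n + \frac{61}{z}$)
$\frac{1}{a + u{\left(E{\left(3 \right)},78 \right)}} = \frac{1}{78857 + \left(- \frac{3}{-8 + 3} + \frac{61}{78}\right)} = \frac{1}{78857 + \left(- \frac{3}{-5} + 61 \cdot \frac{1}{78}\right)} = \frac{1}{78857 + \left(- \frac{3 \left(-1\right)}{5} + \frac{61}{78}\right)} = \frac{1}{78857 + \left(\left(-1\right) \left(- \frac{3}{5}\right) + \frac{61}{78}\right)} = \frac{1}{78857 + \left(\frac{3}{5} + \frac{61}{78}\right)} = \frac{1}{78857 + \frac{539}{390}} = \frac{1}{\frac{30754769}{390}} = \frac{390}{30754769}$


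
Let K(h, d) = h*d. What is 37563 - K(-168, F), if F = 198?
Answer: 70827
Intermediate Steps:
K(h, d) = d*h
37563 - K(-168, F) = 37563 - 198*(-168) = 37563 - 1*(-33264) = 37563 + 33264 = 70827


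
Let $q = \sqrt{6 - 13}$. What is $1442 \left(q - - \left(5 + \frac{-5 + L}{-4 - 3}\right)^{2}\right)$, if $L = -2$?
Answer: $51912 + 1442 i \sqrt{7} \approx 51912.0 + 3815.2 i$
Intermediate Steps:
$q = i \sqrt{7}$ ($q = \sqrt{-7} = i \sqrt{7} \approx 2.6458 i$)
$1442 \left(q - - \left(5 + \frac{-5 + L}{-4 - 3}\right)^{2}\right) = 1442 \left(i \sqrt{7} - - \left(5 + \frac{-5 - 2}{-4 - 3}\right)^{2}\right) = 1442 \left(i \sqrt{7} - - \left(5 - \frac{7}{-7}\right)^{2}\right) = 1442 \left(i \sqrt{7} - - \left(5 - -1\right)^{2}\right) = 1442 \left(i \sqrt{7} - - \left(5 + 1\right)^{2}\right) = 1442 \left(i \sqrt{7} - - 6^{2}\right) = 1442 \left(i \sqrt{7} - \left(-1\right) 36\right) = 1442 \left(i \sqrt{7} - -36\right) = 1442 \left(i \sqrt{7} + 36\right) = 1442 \left(36 + i \sqrt{7}\right) = 51912 + 1442 i \sqrt{7}$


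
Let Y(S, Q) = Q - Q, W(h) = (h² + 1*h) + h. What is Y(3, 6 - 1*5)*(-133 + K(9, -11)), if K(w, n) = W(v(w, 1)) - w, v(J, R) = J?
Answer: 0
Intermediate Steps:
W(h) = h² + 2*h (W(h) = (h² + h) + h = (h + h²) + h = h² + 2*h)
K(w, n) = -w + w*(2 + w) (K(w, n) = w*(2 + w) - w = -w + w*(2 + w))
Y(S, Q) = 0
Y(3, 6 - 1*5)*(-133 + K(9, -11)) = 0*(-133 + 9*(1 + 9)) = 0*(-133 + 9*10) = 0*(-133 + 90) = 0*(-43) = 0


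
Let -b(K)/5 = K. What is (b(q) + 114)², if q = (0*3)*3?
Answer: 12996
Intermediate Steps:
q = 0 (q = 0*3 = 0)
b(K) = -5*K
(b(q) + 114)² = (-5*0 + 114)² = (0 + 114)² = 114² = 12996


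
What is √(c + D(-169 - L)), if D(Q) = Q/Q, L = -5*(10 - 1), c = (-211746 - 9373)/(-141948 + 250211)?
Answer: 2*I*√3054532282/108263 ≈ 1.021*I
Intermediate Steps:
c = -221119/108263 ≈ -2.0424
L = -45 (L = -5*9 = -45)
D(Q) = 1
√(c + D(-169 - L)) = √(-221119/108263 + 1) = √(-112856/108263) = 2*I*√3054532282/108263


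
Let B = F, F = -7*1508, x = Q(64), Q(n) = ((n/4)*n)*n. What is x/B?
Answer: -16384/2639 ≈ -6.2084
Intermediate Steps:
Q(n) = n³/4 (Q(n) = ((n*(¼))*n)*n = ((n/4)*n)*n = (n²/4)*n = n³/4)
x = 65536 (x = (¼)*64³ = (¼)*262144 = 65536)
F = -10556
B = -10556
x/B = 65536/(-10556) = 65536*(-1/10556) = -16384/2639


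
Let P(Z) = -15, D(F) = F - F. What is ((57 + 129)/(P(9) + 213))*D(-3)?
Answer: 0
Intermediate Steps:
D(F) = 0
((57 + 129)/(P(9) + 213))*D(-3) = ((57 + 129)/(-15 + 213))*0 = (186/198)*0 = (186*(1/198))*0 = (31/33)*0 = 0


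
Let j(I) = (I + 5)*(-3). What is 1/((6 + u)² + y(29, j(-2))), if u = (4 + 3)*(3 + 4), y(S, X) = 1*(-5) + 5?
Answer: 1/3025 ≈ 0.00033058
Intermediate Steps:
j(I) = -15 - 3*I (j(I) = (5 + I)*(-3) = -15 - 3*I)
y(S, X) = 0 (y(S, X) = -5 + 5 = 0)
u = 49 (u = 7*7 = 49)
1/((6 + u)² + y(29, j(-2))) = 1/((6 + 49)² + 0) = 1/(55² + 0) = 1/(3025 + 0) = 1/3025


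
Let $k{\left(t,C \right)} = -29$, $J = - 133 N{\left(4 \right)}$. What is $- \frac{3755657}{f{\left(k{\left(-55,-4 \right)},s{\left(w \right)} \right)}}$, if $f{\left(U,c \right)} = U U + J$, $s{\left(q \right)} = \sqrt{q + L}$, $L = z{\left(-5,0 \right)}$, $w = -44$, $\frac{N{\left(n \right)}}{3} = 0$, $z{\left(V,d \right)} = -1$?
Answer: $- \frac{3755657}{841} \approx -4465.7$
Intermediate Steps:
$N{\left(n \right)} = 0$ ($N{\left(n \right)} = 3 \cdot 0 = 0$)
$L = -1$
$s{\left(q \right)} = \sqrt{-1 + q}$ ($s{\left(q \right)} = \sqrt{q - 1} = \sqrt{-1 + q}$)
$J = 0$ ($J = \left(-133\right) 0 = 0$)
$f{\left(U,c \right)} = U^{2}$ ($f{\left(U,c \right)} = U U + 0 = U^{2} + 0 = U^{2}$)
$- \frac{3755657}{f{\left(k{\left(-55,-4 \right)},s{\left(w \right)} \right)}} = - \frac{3755657}{\left(-29\right)^{2}} = - \frac{3755657}{841}$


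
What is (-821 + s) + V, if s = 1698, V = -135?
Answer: 742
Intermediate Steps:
(-821 + s) + V = (-821 + 1698) - 135 = 877 - 135 = 742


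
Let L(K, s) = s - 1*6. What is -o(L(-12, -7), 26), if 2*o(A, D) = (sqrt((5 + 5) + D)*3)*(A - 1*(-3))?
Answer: 90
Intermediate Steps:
L(K, s) = -6 + s (L(K, s) = s - 6 = -6 + s)
o(A, D) = 3*sqrt(10 + D)*(3 + A)/2 (o(A, D) = ((sqrt((5 + 5) + D)*3)*(A - 1*(-3)))/2 = ((sqrt(10 + D)*3)*(A + 3))/2 = ((3*sqrt(10 + D))*(3 + A))/2 = (3*sqrt(10 + D)*(3 + A))/2 = 3*sqrt(10 + D)*(3 + A)/2)
-o(L(-12, -7), 26) = -3*sqrt(10 + 26)*(3 + (-6 - 7))/2 = -3*sqrt(36)*(3 - 13)/2 = -3*6*(-10)/2 = -1*(-90) = 90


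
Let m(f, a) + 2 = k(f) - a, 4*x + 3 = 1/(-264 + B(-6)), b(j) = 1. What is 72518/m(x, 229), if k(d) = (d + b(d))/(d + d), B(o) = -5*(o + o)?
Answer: -88907068/283409 ≈ -313.71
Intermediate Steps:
B(o) = -10*o
k(d) = (1 + d)/(2*d) (k(d) = (d + 1)/(d + d) = (1 + d)/((2*d)) = (1 + d)*(1/(2*d)) = (1 + d)/(2*d))
x = -613/816 (x = -¾ + 1/(4*(-264 - 10*(-6))) = -¾ + 1/(4*(-264 + 60)) = -¾ + (¼)/(-204) = -¾ + (¼)*(-1/204) = -¾ - 1/816 = -613/816 ≈ -0.75123)
m(f, a) = -2 - a + (1 + f)/(2*f) (m(f, a) = -2 + ((1 + f)/(2*f) - a) = -2 + (-a + (1 + f)/(2*f)) = -2 - a + (1 + f)/(2*f))
72518/m(x, 229) = 72518/(-3/2 + 1/(2*(-613/816)) - 1*229) = 72518/(-3/2 + (½)*(-816/613) - 229) = 72518/(-3/2 - 408/613 - 229) = 72518/(-283409/1226) = 72518*(-1226/283409) = -88907068/283409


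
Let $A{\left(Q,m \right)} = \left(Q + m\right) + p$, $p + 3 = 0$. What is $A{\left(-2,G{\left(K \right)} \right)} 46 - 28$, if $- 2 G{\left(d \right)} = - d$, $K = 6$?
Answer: $-120$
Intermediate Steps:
$p = -3$ ($p = -3 + 0 = -3$)
$G{\left(d \right)} = \frac{d}{2}$ ($G{\left(d \right)} = - \frac{\left(-1\right) d}{2} = \frac{d}{2}$)
$A{\left(Q,m \right)} = -3 + Q + m$ ($A{\left(Q,m \right)} = \left(Q + m\right) - 3 = -3 + Q + m$)
$A{\left(-2,G{\left(K \right)} \right)} 46 - 28 = \left(-3 - 2 + \frac{1}{2} \cdot 6\right) 46 - 28 = \left(-3 - 2 + 3\right) 46 - 28 = \left(-2\right) 46 - 28 = -92 - 28 = -120$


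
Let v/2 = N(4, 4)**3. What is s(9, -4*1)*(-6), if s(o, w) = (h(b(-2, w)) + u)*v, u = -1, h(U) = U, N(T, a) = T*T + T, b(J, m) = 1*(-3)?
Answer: 384000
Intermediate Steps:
b(J, m) = -3
N(T, a) = T + T**2 (N(T, a) = T**2 + T = T + T**2)
v = 16000 (v = 2*(4*(1 + 4))**3 = 2*(4*5)**3 = 2*20**3 = 2*8000 = 16000)
s(o, w) = -64000 (s(o, w) = (-3 - 1)*16000 = -4*16000 = -64000)
s(9, -4*1)*(-6) = -64000*(-6) = 384000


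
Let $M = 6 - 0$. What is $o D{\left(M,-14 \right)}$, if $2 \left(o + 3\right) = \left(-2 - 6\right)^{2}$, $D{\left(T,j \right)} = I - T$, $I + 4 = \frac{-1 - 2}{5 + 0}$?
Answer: $- \frac{1537}{5} \approx -307.4$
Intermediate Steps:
$I = - \frac{23}{5}$ ($I = -4 + \frac{-1 - 2}{5 + 0} = -4 - \frac{3}{5} = - \frac{23}{5} \approx -4.6$)
$M = 6$ ($M = 6 + 0 = 6$)
$D{\left(T,j \right)} = - \frac{23}{5} - T$
$o = 29$ ($o = -3 + \frac{\left(-2 - 6\right)^{2}}{2} = -3 + \frac{\left(-8\right)^{2}}{2} = -3 + \frac{1}{2} \cdot 64 = -3 + 32 = 29$)
$o D{\left(M,-14 \right)} = 29 \left(- \frac{23}{5} - 6\right) = 29 \left(- \frac{53}{5}\right) = - \frac{1537}{5}$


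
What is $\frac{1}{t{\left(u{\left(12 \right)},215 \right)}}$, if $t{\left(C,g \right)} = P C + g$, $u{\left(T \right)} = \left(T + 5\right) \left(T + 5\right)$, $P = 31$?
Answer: $\frac{1}{9174} \approx 0.000109$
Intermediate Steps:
$u{\left(T \right)} = \left(5 + T\right)^{2}$ ($u{\left(T \right)} = \left(5 + T\right) \left(5 + T\right) = \left(5 + T\right)^{2}$)
$t{\left(C,g \right)} = g + 31 C$ ($t{\left(C,g \right)} = 31 C + g = g + 31 C$)
$\frac{1}{t{\left(u{\left(12 \right)},215 \right)}} = \frac{1}{215 + 31 \left(5 + 12\right)^{2}} = \frac{1}{215 + 31 \cdot 17^{2}} = \frac{1}{215 + 31 \cdot 289} = \frac{1}{215 + 8959} = \frac{1}{9174}$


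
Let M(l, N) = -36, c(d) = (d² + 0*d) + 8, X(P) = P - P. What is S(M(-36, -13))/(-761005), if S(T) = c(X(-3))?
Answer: -8/761005 ≈ -1.0512e-5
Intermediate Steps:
X(P) = 0
c(d) = 8 + d² (c(d) = (d² + 0) + 8 = d² + 8 = 8 + d²)
S(T) = 8 (S(T) = 8 + 0² = 8 + 0 = 8)
S(M(-36, -13))/(-761005) = 8/(-761005) = 8*(-1/761005) = -8/761005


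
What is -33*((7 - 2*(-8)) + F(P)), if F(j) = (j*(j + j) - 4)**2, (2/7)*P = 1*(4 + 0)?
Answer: -4968711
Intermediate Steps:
P = 14 (P = 7*(1*(4 + 0))/2 = 7*(1*4)/2 = (7/2)*4 = 14)
F(j) = (-4 + 2*j**2)**2 (F(j) = (j*(2*j) - 4)**2 = (2*j**2 - 4)**2 = (-4 + 2*j**2)**2)
-33*((7 - 2*(-8)) + F(P)) = -33*((7 - 2*(-8)) + 4*(-2 + 14**2)**2) = -33*((7 + 16) + 4*(-2 + 196)**2) = -33*(23 + 4*194**2) = -33*(23 + 4*37636) = -33*(23 + 150544) = -33*150567 = -4968711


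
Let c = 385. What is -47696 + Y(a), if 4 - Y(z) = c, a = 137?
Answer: -48077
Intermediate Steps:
Y(z) = -381 (Y(z) = 4 - 1*385 = 4 - 385 = -381)
-47696 + Y(a) = -47696 - 381 = -48077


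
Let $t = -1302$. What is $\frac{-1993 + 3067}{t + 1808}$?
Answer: $\frac{537}{253} \approx 2.1225$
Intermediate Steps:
$\frac{-1993 + 3067}{t + 1808} = \frac{-1993 + 3067}{-1302 + 1808} = \frac{1074}{506} = 1074 \cdot \frac{1}{506} = \frac{537}{253}$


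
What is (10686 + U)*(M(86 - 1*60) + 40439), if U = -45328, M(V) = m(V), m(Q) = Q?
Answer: -1401788530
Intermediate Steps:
M(V) = V
(10686 + U)*(M(86 - 1*60) + 40439) = (10686 - 45328)*((86 - 1*60) + 40439) = -34642*((86 - 60) + 40439) = -34642*(26 + 40439) = -34642*40465 = -1401788530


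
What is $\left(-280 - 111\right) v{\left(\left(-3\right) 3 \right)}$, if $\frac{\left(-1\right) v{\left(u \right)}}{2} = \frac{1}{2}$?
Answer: $391$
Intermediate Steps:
$v{\left(u \right)} = -1$ ($v{\left(u \right)} = - \frac{2}{2} = \left(-2\right) \frac{1}{2} = -1$)
$\left(-280 - 111\right) v{\left(\left(-3\right) 3 \right)} = \left(-280 - 111\right) \left(-1\right) = \left(-391\right) \left(-1\right) = 391$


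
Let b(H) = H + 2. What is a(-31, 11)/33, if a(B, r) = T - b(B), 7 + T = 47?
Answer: 23/11 ≈ 2.0909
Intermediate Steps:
b(H) = 2 + H
T = 40 (T = -7 + 47 = 40)
a(B, r) = 38 - B (a(B, r) = 40 - (2 + B) = 40 + (-2 - B) = 38 - B)
a(-31, 11)/33 = (38 - 1*(-31))/33 = (38 + 31)*(1/33) = 69*(1/33) = 23/11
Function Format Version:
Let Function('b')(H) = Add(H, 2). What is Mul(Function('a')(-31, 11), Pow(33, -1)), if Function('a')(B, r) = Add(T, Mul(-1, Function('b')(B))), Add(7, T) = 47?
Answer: Rational(23, 11) ≈ 2.0909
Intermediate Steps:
Function('b')(H) = Add(2, H)
T = 40 (T = Add(-7, 47) = 40)
Function('a')(B, r) = Add(38, Mul(-1, B)) (Function('a')(B, r) = Add(40, Mul(-1, Add(2, B))) = Add(40, Add(-2, Mul(-1, B))) = Add(38, Mul(-1, B)))
Mul(Function('a')(-31, 11), Pow(33, -1)) = Mul(Add(38, Mul(-1, -31)), Pow(33, -1)) = Mul(Add(38, 31), Rational(1, 33)) = Mul(69, Rational(1, 33)) = Rational(23, 11)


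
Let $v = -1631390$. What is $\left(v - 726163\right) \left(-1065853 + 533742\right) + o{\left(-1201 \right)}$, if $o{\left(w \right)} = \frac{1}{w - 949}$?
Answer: $\frac{2697131751423449}{2150} \approx 1.2545 \cdot 10^{12}$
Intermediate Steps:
$o{\left(w \right)} = \frac{1}{-949 + w}$
$\left(v - 726163\right) \left(-1065853 + 533742\right) + o{\left(-1201 \right)} = \left(-1631390 - 726163\right) \left(-1065853 + 533742\right) + \frac{1}{-949 - 1201} = \left(-2357553\right) \left(-532111\right) + \frac{1}{-2150} = 1254479884383 - \frac{1}{2150} = \frac{2697131751423449}{2150}$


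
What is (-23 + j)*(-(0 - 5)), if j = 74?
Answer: 255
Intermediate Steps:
(-23 + j)*(-(0 - 5)) = (-23 + 74)*(-(0 - 5)) = 51*(-1*(-5)) = 51*5 = 255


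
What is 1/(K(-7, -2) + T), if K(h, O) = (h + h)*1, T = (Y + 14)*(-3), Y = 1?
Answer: -1/59 ≈ -0.016949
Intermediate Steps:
T = -45 (T = (1 + 14)*(-3) = 15*(-3) = -45)
K(h, O) = 2*h (K(h, O) = (2*h)*1 = 2*h)
1/(K(-7, -2) + T) = 1/(2*(-7) - 45) = 1/(-14 - 45) = 1/(-59) = -1/59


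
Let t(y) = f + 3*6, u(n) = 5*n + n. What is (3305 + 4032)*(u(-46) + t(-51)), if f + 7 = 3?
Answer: -1922294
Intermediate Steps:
u(n) = 6*n
f = -4 (f = -7 + 3 = -4)
t(y) = 14 (t(y) = -4 + 3*6 = -4 + 18 = 14)
(3305 + 4032)*(u(-46) + t(-51)) = (3305 + 4032)*(6*(-46) + 14) = 7337*(-276 + 14) = 7337*(-262) = -1922294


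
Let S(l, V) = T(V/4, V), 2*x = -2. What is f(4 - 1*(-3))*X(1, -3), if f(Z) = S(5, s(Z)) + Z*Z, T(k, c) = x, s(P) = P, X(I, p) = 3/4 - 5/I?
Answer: -204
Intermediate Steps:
x = -1 (x = (1/2)*(-2) = -1)
X(I, p) = 3/4 - 5/I (X(I, p) = 3*(1/4) - 5/I = 3/4 - 5/I)
T(k, c) = -1
S(l, V) = -1
f(Z) = -1 + Z**2 (f(Z) = -1 + Z*Z = -1 + Z**2)
f(4 - 1*(-3))*X(1, -3) = (-1 + (4 - 1*(-3))**2)*(3/4 - 5/1) = (-1 + (4 + 3)**2)*(3/4 - 5*1) = (-1 + 7**2)*(3/4 - 5) = (-1 + 49)*(-17/4) = 48*(-17/4) = -204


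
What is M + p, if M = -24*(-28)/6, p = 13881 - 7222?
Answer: 6771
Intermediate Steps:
p = 6659
M = 112 (M = 672*(⅙) = 112)
M + p = 112 + 6659 = 6771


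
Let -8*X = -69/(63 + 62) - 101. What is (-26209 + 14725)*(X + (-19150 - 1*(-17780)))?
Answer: 1948412763/125 ≈ 1.5587e+7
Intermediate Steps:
X = 6347/500 (X = -(-69/(63 + 62) - 101)/8 = -(-69/125 - 101)/8 = -⅛*(-12694/125) = 6347/500 ≈ 12.694)
(-26209 + 14725)*(X + (-19150 - 1*(-17780))) = (-26209 + 14725)*(6347/500 + (-19150 - 1*(-17780))) = -11484*(6347/500 + (-19150 + 17780)) = -11484*(6347/500 - 1370) = -11484*(-678653/500) = 1948412763/125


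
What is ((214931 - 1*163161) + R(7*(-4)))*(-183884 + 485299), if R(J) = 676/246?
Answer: 1919425187920/123 ≈ 1.5605e+10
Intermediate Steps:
R(J) = 338/123 (R(J) = 676*(1/246) = 338/123)
((214931 - 1*163161) + R(7*(-4)))*(-183884 + 485299) = ((214931 - 1*163161) + 338/123)*(-183884 + 485299) = ((214931 - 163161) + 338/123)*301415 = (51770 + 338/123)*301415 = (6368048/123)*301415 = 1919425187920/123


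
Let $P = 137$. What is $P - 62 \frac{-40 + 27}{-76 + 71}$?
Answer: $- \frac{121}{5} \approx -24.2$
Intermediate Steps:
$P - 62 \frac{-40 + 27}{-76 + 71} = 137 - 62 \frac{-40 + 27}{-76 + 71} = 137 - 62 \left(- \frac{13}{-5}\right) = 137 - 62 \left(\left(-13\right) \left(- \frac{1}{5}\right)\right) = 137 - \frac{806}{5} = - \frac{121}{5}$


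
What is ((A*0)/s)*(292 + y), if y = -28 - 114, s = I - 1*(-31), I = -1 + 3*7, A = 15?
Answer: 0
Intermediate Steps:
I = 20 (I = -1 + 21 = 20)
s = 51 (s = 20 - 1*(-31) = 20 + 31 = 51)
y = -142
((A*0)/s)*(292 + y) = ((15*0)/51)*(292 - 142) = (0*(1/51))*150 = 0*150 = 0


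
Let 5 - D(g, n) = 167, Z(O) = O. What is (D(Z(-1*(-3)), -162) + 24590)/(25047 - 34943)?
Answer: -6107/2474 ≈ -2.4685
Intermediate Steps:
D(g, n) = -162 (D(g, n) = 5 - 1*167 = 5 - 167 = -162)
(D(Z(-1*(-3)), -162) + 24590)/(25047 - 34943) = (-162 + 24590)/(25047 - 34943) = 24428/(-9896) = 24428*(-1/9896) = -6107/2474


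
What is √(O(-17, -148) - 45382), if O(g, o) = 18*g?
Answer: 2*I*√11422 ≈ 213.75*I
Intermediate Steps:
√(O(-17, -148) - 45382) = √(18*(-17) - 45382) = √(-306 - 45382) = √(-45688) = 2*I*√11422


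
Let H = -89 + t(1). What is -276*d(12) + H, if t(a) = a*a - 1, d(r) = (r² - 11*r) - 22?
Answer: 2671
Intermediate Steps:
d(r) = -22 + r² - 11*r
t(a) = -1 + a² (t(a) = a² - 1 = -1 + a²)
H = -89 (H = -89 + (-1 + 1²) = -89 + (-1 + 1) = -89 + 0 = -89)
-276*d(12) + H = -276*(-22 + 12² - 11*12) - 89 = -276*(-22 + 144 - 132) - 89 = -276*(-10) - 89 = 2760 - 89 = 2671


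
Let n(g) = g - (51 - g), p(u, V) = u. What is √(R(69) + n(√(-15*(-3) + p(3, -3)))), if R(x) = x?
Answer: √(18 + 8*√3) ≈ 5.6441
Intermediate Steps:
n(g) = -51 + 2*g (n(g) = g + (-51 + g) = -51 + 2*g)
√(R(69) + n(√(-15*(-3) + p(3, -3)))) = √(69 + (-51 + 2*√(-15*(-3) + 3))) = √(69 + (-51 + 2*√(45 + 3))) = √(69 + (-51 + 2*√48)) = √(69 + (-51 + 2*(4*√3))) = √(69 + (-51 + 8*√3)) = √(18 + 8*√3)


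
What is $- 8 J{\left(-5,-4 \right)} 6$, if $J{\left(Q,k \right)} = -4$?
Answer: $192$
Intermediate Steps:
$- 8 J{\left(-5,-4 \right)} 6 = \left(-8\right) \left(-4\right) 6 = 32 \cdot 6 = 192$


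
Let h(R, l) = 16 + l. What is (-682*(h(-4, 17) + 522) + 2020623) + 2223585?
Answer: 3865698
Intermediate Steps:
(-682*(h(-4, 17) + 522) + 2020623) + 2223585 = (-682*((16 + 17) + 522) + 2020623) + 2223585 = (-682*(33 + 522) + 2020623) + 2223585 = (-682*555 + 2020623) + 2223585 = (-378510 + 2020623) + 2223585 = 1642113 + 2223585 = 3865698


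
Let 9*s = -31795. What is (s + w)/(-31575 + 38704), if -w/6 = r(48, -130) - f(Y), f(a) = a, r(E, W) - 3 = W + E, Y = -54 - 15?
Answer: -31255/64161 ≈ -0.48713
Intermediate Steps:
Y = -69
s = -31795/9 (s = (1/9)*(-31795) = -31795/9 ≈ -3532.8)
r(E, W) = 3 + E + W (r(E, W) = 3 + (W + E) = 3 + (E + W) = 3 + E + W)
w = 60 (w = -6*((3 + 48 - 130) - 1*(-69)) = -6*(-79 + 69) = -6*(-10) = 60)
(s + w)/(-31575 + 38704) = (-31795/9 + 60)/(-31575 + 38704) = -31255/9/7129 = -31255/9*1/7129 = -31255/64161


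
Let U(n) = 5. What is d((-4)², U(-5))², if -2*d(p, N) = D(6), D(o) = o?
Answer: 9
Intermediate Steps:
d(p, N) = -3 (d(p, N) = -½*6 = -3)
d((-4)², U(-5))² = (-3)² = 9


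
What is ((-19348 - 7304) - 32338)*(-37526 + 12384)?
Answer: 1483126580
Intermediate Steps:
((-19348 - 7304) - 32338)*(-37526 + 12384) = (-26652 - 32338)*(-25142) = -58990*(-25142) = 1483126580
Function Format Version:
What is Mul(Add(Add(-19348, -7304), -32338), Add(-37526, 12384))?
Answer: 1483126580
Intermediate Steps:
Mul(Add(Add(-19348, -7304), -32338), Add(-37526, 12384)) = Mul(Add(-26652, -32338), -25142) = Mul(-58990, -25142) = 1483126580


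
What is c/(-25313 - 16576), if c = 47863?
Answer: -47863/41889 ≈ -1.1426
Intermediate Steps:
c/(-25313 - 16576) = 47863/(-25313 - 16576) = 47863/(-41889) = 47863*(-1/41889) = -47863/41889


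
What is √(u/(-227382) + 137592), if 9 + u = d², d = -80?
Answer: √7113859098152646/227382 ≈ 370.93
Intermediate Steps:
u = 6391 (u = -9 + (-80)² = -9 + 6400 = 6391)
√(u/(-227382) + 137592) = √(6391/(-227382) + 137592) = √(6391*(-1/227382) + 137592) = √(-6391/227382 + 137592) = √(31285937753/227382) = √7113859098152646/227382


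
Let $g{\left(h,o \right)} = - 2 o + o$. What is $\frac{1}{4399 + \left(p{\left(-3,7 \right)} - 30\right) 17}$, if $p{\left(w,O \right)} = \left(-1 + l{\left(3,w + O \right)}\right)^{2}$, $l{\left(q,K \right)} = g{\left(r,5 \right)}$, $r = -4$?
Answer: $\frac{1}{4501} \approx 0.00022217$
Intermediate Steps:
$g{\left(h,o \right)} = - o$
$l{\left(q,K \right)} = -5$ ($l{\left(q,K \right)} = \left(-1\right) 5 = -5$)
$p{\left(w,O \right)} = 36$ ($p{\left(w,O \right)} = \left(-1 - 5\right)^{2} = \left(-6\right)^{2} = 36$)
$\frac{1}{4399 + \left(p{\left(-3,7 \right)} - 30\right) 17} = \frac{1}{4399 + \left(36 - 30\right) 17} = \frac{1}{4399 + 6 \cdot 17} = \frac{1}{4399 + 102} = \frac{1}{4501}$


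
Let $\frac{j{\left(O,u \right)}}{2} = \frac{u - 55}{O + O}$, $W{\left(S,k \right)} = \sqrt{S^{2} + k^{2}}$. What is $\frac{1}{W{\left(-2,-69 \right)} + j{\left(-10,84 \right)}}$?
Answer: $\frac{290}{475659} + \frac{100 \sqrt{4765}}{475659} \approx 0.015122$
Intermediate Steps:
$j{\left(O,u \right)} = \frac{-55 + u}{O}$ ($j{\left(O,u \right)} = 2 \frac{u - 55}{O + O} = 2 \frac{-55 + u}{2 O} = \frac{-55 + u}{O}$)
$\frac{1}{W{\left(-2,-69 \right)} + j{\left(-10,84 \right)}} = \frac{1}{\sqrt{\left(-2\right)^{2} + \left(-69\right)^{2}} + \frac{-55 + 84}{-10}} = \frac{1}{\sqrt{4 + 4761} - \frac{29}{10}} = \frac{1}{\sqrt{4765} - \frac{29}{10}} = \frac{1}{- \frac{29}{10} + \sqrt{4765}}$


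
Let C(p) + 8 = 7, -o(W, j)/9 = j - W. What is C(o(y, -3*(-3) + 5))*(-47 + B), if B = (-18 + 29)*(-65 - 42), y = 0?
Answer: 1224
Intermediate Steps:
B = -1177 (B = 11*(-107) = -1177)
o(W, j) = -9*j + 9*W (o(W, j) = -9*(j - W) = -9*j + 9*W)
C(p) = -1 (C(p) = -8 + 7 = -1)
C(o(y, -3*(-3) + 5))*(-47 + B) = -(-47 - 1177) = -1*(-1224) = 1224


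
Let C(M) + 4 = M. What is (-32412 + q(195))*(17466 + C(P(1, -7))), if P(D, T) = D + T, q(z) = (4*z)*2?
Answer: -538552512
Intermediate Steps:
q(z) = 8*z
C(M) = -4 + M
(-32412 + q(195))*(17466 + C(P(1, -7))) = (-32412 + 8*195)*(17466 + (-4 + (1 - 7))) = (-32412 + 1560)*(17466 + (-4 - 6)) = -30852*(17466 - 10) = -30852*17456 = -538552512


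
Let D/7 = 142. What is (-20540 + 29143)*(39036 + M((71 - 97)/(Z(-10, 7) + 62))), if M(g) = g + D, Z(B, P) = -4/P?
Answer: 74040506477/215 ≈ 3.4437e+8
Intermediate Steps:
D = 994 (D = 7*142 = 994)
M(g) = 994 + g (M(g) = g + 994 = 994 + g)
(-20540 + 29143)*(39036 + M((71 - 97)/(Z(-10, 7) + 62))) = (-20540 + 29143)*(39036 + (994 + (71 - 97)/(-4/7 + 62))) = 8603*(39036 + (994 - 26/(-4*⅐ + 62))) = 8603*(39036 + (994 - 26/(-4/7 + 62))) = 8603*(39036 + (994 - 26/430/7)) = 8603*(39036 + (994 - 26*7/430)) = 8603*(39036 + (994 - 91/215)) = 8603*(39036 + 213619/215) = 8603*(8606359/215) = 74040506477/215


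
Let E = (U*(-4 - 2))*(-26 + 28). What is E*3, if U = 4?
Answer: -144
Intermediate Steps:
E = -48 (E = (4*(-4 - 2))*(-26 + 28) = (4*(-6))*2 = -24*2 = -48)
E*3 = -48*3 = -144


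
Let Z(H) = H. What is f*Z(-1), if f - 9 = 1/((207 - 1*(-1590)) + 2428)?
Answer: -38026/4225 ≈ -9.0002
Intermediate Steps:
f = 38026/4225 (f = 9 + 1/((207 - 1*(-1590)) + 2428) = 9 + 1/((207 + 1590) + 2428) = 9 + 1/(1797 + 2428) = 9 + 1/4225 = 38026/4225 ≈ 9.0002)
f*Z(-1) = (38026/4225)*(-1) = -38026/4225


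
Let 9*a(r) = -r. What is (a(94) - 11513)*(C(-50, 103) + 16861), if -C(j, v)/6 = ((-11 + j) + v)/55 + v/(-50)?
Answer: -481106409854/2475 ≈ -1.9439e+8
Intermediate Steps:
a(r) = -r/9 (a(r) = (-r)/9 = -r/9)
C(j, v) = 6/5 - 6*j/55 + 3*v/275 (C(j, v) = -6*(((-11 + j) + v)/55 + v/(-50)) = -6*((-11 + j + v)*(1/55) + v*(-1/50)) = -6*((-1/5 + j/55 + v/55) - v/50) = -6*(-1/5 - v/550 + j/55) = 6/5 - 6*j/55 + 3*v/275)
(a(94) - 11513)*(C(-50, 103) + 16861) = (-1/9*94 - 11513)*((6/5 - 6/55*(-50) + (3/275)*103) + 16861) = (-94/9 - 11513)*((6/5 + 60/11 + 309/275) + 16861) = -103711*(2139/275 + 16861)/9 = -103711/9*4638914/275 = -481106409854/2475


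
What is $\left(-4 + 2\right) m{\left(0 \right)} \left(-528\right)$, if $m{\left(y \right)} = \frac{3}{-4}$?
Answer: $-792$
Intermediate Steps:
$m{\left(y \right)} = - \frac{3}{4}$ ($m{\left(y \right)} = 3 \left(- \frac{1}{4}\right) = - \frac{3}{4}$)
$\left(-4 + 2\right) m{\left(0 \right)} \left(-528\right) = \left(-4 + 2\right) \left(- \frac{3}{4}\right) \left(-528\right) = \left(-2\right) \left(- \frac{3}{4}\right) \left(-528\right) = \frac{3}{2} \left(-528\right) = -792$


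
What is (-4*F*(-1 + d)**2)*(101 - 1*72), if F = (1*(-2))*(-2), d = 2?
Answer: -464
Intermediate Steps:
F = 4 (F = -2*(-2) = 4)
(-4*F*(-1 + d)**2)*(101 - 1*72) = (-16*(-1 + 2)**2)*(101 - 1*72) = (-16*1**2)*(101 - 72) = -16*29 = -464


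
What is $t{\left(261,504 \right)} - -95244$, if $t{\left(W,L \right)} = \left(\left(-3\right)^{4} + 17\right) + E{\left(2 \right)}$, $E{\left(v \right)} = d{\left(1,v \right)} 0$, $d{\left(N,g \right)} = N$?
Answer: $95342$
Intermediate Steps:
$E{\left(v \right)} = 0$ ($E{\left(v \right)} = 1 \cdot 0 = 0$)
$t{\left(W,L \right)} = 98$ ($t{\left(W,L \right)} = \left(\left(-3\right)^{4} + 17\right) + 0 = \left(81 + 17\right) + 0 = 98 + 0 = 98$)
$t{\left(261,504 \right)} - -95244 = 98 - -95244 = 98 + 95244 = 95342$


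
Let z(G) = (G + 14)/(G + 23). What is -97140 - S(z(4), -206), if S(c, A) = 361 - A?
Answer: -97707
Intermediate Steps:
z(G) = (14 + G)/(23 + G)
-97140 - S(z(4), -206) = -97140 - (361 - 1*(-206)) = -97140 - (361 + 206) = -97140 - 1*567 = -97140 - 567 = -97707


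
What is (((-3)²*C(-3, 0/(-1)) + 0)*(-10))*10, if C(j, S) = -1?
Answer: 900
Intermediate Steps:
(((-3)²*C(-3, 0/(-1)) + 0)*(-10))*10 = (((-3)²*(-1) + 0)*(-10))*10 = ((9*(-1) + 0)*(-10))*10 = ((-9 + 0)*(-10))*10 = -9*(-10)*10 = 90*10 = 900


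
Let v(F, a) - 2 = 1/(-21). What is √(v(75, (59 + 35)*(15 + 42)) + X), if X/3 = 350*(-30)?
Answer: I*√13890639/21 ≈ 177.48*I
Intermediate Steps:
v(F, a) = 41/21 (v(F, a) = 2 + 1/(-21) = 2 - 1/21 = 41/21)
X = -31500 (X = 3*(350*(-30)) = 3*(-10500) = -31500)
√(v(75, (59 + 35)*(15 + 42)) + X) = √(41/21 - 31500) = √(-661459/21) = I*√13890639/21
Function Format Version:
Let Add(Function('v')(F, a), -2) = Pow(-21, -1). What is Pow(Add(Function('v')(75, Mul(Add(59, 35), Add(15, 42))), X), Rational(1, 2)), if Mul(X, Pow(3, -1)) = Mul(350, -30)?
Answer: Mul(Rational(1, 21), I, Pow(13890639, Rational(1, 2))) ≈ Mul(177.48, I)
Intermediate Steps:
Function('v')(F, a) = Rational(41, 21) (Function('v')(F, a) = Add(2, Pow(-21, -1)) = Add(2, Rational(-1, 21)) = Rational(41, 21))
X = -31500 (X = Mul(3, Mul(350, -30)) = Mul(3, -10500) = -31500)
Pow(Add(Function('v')(75, Mul(Add(59, 35), Add(15, 42))), X), Rational(1, 2)) = Pow(Add(Rational(41, 21), -31500), Rational(1, 2)) = Pow(Rational(-661459, 21), Rational(1, 2)) = Mul(Rational(1, 21), I, Pow(13890639, Rational(1, 2)))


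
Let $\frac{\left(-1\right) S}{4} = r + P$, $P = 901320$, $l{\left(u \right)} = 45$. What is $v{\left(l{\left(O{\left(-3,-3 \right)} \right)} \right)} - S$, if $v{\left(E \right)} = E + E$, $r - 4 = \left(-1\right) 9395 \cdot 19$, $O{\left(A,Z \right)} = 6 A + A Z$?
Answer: $2891366$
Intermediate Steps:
$r = -178501$ ($r = 4 + \left(-1\right) 9395 \cdot 19 = 4 - 178505 = -178501$)
$v{\left(E \right)} = 2 E$
$S = -2891276$ ($S = - 4 \left(-178501 + 901320\right) = \left(-4\right) 722819 = -2891276$)
$v{\left(l{\left(O{\left(-3,-3 \right)} \right)} \right)} - S = 2 \cdot 45 - -2891276 = 90 + 2891276 = 2891366$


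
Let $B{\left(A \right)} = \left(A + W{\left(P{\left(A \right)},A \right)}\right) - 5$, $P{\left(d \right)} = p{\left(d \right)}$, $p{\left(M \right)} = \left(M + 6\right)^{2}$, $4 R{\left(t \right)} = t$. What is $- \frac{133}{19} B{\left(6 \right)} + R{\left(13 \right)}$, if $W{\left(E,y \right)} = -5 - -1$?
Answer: $\frac{97}{4} \approx 24.25$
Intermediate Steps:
$R{\left(t \right)} = \frac{t}{4}$
$p{\left(M \right)} = \left(6 + M\right)^{2}$
$P{\left(d \right)} = \left(6 + d\right)^{2}$
$W{\left(E,y \right)} = -4$ ($W{\left(E,y \right)} = -5 + 1 = -4$)
$B{\left(A \right)} = -9 + A$ ($B{\left(A \right)} = \left(A - 4\right) - 5 = \left(-4 + A\right) - 5 = -9 + A$)
$- \frac{133}{19} B{\left(6 \right)} + R{\left(13 \right)} = - \frac{133}{19} \left(-9 + 6\right) + \frac{1}{4} \cdot 13 = \left(-133\right) \frac{1}{19} \left(-3\right) + \frac{13}{4} = \left(-7\right) \left(-3\right) + \frac{13}{4} = 21 + \frac{13}{4} = \frac{97}{4}$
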